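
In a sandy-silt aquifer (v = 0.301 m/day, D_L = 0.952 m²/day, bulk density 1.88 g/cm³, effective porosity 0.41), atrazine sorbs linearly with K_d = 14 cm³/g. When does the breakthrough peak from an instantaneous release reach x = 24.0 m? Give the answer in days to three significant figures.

Retardation factor R = 1 + ρ_b·K_d/n = 1 + 1.88 × 14/0.41 = 65.20.
Sorption retards both mechanisms: v_R = v/R = 0.004617 m/day, D_R = D/R = 0.01460 m²/day.
Peak time from v_R²t² + 2D_R t − x² = 0: t = (√(D_R² + v_R²x²) − D_R)/v_R².
√(D_R² + v_R²x²) = √(0.01460² + 0.004617² × 24.0²) = 0.1118; v_R² = 2.132e-05.
t = (0.1118 − 0.01460)/2.132e-05 = 4560 days.

4560 days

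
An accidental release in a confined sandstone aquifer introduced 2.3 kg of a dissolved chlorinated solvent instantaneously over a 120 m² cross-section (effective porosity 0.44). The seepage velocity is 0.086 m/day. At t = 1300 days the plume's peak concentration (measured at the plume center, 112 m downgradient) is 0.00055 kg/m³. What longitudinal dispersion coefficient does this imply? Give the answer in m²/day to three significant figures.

At the plume center C_max = M/(n_e·A·√(4πDt)), so D = M²/(4πt·(n_e·A·C_max)²).
n_e·A·C_max = 0.44 × 120 × 0.00055 = 0.02904 kg/m.
D = 2.3²/(4π × 1300 × 0.02904²) = 0.384 m²/day.

0.384 m²/day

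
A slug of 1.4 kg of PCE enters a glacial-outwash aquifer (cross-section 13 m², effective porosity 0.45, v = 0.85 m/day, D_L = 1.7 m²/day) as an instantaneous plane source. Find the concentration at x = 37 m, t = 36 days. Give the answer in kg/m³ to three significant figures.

For an instantaneous plane source, C(x,t) = M/(n_e·A·√(4πDt)) · exp(−(x−vt)²/(4Dt)), with n_e·A the pore (flow) area.
Plume center vt = 0.85 × 36 = 30.6 m, so the well at 37 m is 6.4 m downgradient of the peak.
√(4πDt) = 27.73 m, giving peak height M/(n_e·A·√(4πDt)) = 1.4/(0.45 × 13 × 27.73) = 0.008630 kg/m³.
(x−vt)²/(4Dt) = (6.4)²/(4 × 1.7 × 36) = 0.1673; exp(−0.1673) = 0.8459.
C = 0.008630 × 0.8459 = 0.00730 kg/m³.

0.00730 kg/m³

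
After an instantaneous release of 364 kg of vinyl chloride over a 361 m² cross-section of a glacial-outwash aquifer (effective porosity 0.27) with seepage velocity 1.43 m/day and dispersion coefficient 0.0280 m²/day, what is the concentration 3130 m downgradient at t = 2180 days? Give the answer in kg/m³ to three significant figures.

For an instantaneous plane source, C(x,t) = M/(n_e·A·√(4πDt)) · exp(−(x−vt)²/(4Dt)), with n_e·A the pore (flow) area.
Plume center vt = 1.43 × 2180 = 3117.4 m, so the well at 3130 m is 12.6 m downgradient of the peak.
√(4πDt) = 27.70 m, giving peak height M/(n_e·A·√(4πDt)) = 364/(0.27 × 361 × 27.70) = 0.1348 kg/m³.
(x−vt)²/(4Dt) = (12.6)²/(4 × 0.0280 × 2180) = 0.6502; exp(−0.6502) = 0.5219.
C = 0.1348 × 0.5219 = 0.0704 kg/m³.

0.0704 kg/m³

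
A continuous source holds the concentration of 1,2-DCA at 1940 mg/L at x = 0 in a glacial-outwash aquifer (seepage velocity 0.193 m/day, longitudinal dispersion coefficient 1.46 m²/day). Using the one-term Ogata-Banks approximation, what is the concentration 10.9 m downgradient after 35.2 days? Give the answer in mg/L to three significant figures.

665 mg/L

For a continuous step input, C/C₀ ≈ ½·erfc((x−vt)/(2√(Dt))).
vt = 0.193 × 35.2 = 6.7936 m and 2√(Dt) = 2√(1.46 × 35.2) = 14.34 m.
Argument (x−vt)/(2√(Dt)) = (10.9 − 6.7936)/14.34 = 0.2864; ½·erfc(0.2864) = 0.3427.
C = 1940 × 0.3427 = 665 mg/L.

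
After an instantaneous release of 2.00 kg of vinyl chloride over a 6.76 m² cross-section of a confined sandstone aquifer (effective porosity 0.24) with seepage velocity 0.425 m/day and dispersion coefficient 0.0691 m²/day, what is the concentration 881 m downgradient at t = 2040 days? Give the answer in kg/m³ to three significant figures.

0.0207 kg/m³

For an instantaneous plane source, C(x,t) = M/(n_e·A·√(4πDt)) · exp(−(x−vt)²/(4Dt)), with n_e·A the pore (flow) area.
Plume center vt = 0.425 × 2040 = 867 m, so the well at 881 m is 14 m downgradient of the peak.
√(4πDt) = 42.09 m, giving peak height M/(n_e·A·√(4πDt)) = 2.00/(0.24 × 6.76 × 42.09) = 0.02929 kg/m³.
(x−vt)²/(4Dt) = (14)²/(4 × 0.0691 × 2040) = 0.3476; exp(−0.3476) = 0.7064.
C = 0.02929 × 0.7064 = 0.0207 kg/m³.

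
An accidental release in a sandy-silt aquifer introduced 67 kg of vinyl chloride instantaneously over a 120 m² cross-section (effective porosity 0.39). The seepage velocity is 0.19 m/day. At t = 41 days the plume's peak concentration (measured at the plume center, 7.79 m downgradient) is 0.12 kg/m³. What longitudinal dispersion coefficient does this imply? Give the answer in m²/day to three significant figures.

0.276 m²/day

At the plume center C_max = M/(n_e·A·√(4πDt)), so D = M²/(4πt·(n_e·A·C_max)²).
n_e·A·C_max = 0.39 × 120 × 0.12 = 5.616 kg/m.
D = 67²/(4π × 41 × 5.616²) = 0.276 m²/day.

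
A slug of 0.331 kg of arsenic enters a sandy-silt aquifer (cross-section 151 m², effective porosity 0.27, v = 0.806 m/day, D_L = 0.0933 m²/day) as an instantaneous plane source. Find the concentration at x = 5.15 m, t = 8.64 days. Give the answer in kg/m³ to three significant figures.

For an instantaneous plane source, C(x,t) = M/(n_e·A·√(4πDt)) · exp(−(x−vt)²/(4Dt)), with n_e·A the pore (flow) area.
Plume center vt = 0.806 × 8.64 = 6.96384 m, so the well at 5.15 m is 1.81384 m upgradient of the peak.
√(4πDt) = 3.183 m, giving peak height M/(n_e·A·√(4πDt)) = 0.331/(0.27 × 151 × 3.183) = 0.002551 kg/m³.
(x−vt)²/(4Dt) = (-1.81384)²/(4 × 0.0933 × 8.64) = 1.020; exp(−1.020) = 0.3606.
C = 0.002551 × 0.3606 = 0.000920 kg/m³.

0.000920 kg/m³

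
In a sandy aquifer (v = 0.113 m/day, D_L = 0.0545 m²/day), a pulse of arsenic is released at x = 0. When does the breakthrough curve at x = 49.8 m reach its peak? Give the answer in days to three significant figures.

For the 1D instantaneous-source solution, setting ∂C/∂t = 0 at fixed x gives v²t² + 2Dt − x² = 0, so t = (√(D² + v²x²) − D)/v².
√(D² + v²x²) = √(0.0545² + 0.113² × 49.8²) = 5.628; v² = 0.012769.
t = (5.628 − 0.0545)/0.012769 = 436 days (vs. the pure-advection estimate x/v = 441 d).

436 days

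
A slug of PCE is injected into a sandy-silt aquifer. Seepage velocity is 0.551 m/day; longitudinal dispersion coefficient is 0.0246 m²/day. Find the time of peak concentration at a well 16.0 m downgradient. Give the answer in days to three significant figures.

For the 1D instantaneous-source solution, setting ∂C/∂t = 0 at fixed x gives v²t² + 2Dt − x² = 0, so t = (√(D² + v²x²) − D)/v².
√(D² + v²x²) = √(0.0246² + 0.551² × 16.0²) = 8.816; v² = 0.303601.
t = (8.816 − 0.0246)/0.303601 = 29.0 days (vs. the pure-advection estimate x/v = 29.0 d).

29.0 days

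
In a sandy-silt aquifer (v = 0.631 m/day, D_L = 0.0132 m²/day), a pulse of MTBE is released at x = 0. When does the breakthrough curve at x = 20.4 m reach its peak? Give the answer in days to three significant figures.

32.3 days

For the 1D instantaneous-source solution, setting ∂C/∂t = 0 at fixed x gives v²t² + 2Dt − x² = 0, so t = (√(D² + v²x²) − D)/v².
√(D² + v²x²) = √(0.0132² + 0.631² × 20.4²) = 12.87; v² = 0.398161.
t = (12.87 − 0.0132)/0.398161 = 32.3 days (vs. the pure-advection estimate x/v = 32.3 d).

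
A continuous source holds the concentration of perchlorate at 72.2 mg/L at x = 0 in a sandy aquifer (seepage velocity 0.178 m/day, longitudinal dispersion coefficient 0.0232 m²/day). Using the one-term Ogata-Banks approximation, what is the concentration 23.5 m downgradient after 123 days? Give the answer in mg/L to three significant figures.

18.1 mg/L

For a continuous step input, C/C₀ ≈ ½·erfc((x−vt)/(2√(Dt))).
vt = 0.178 × 123 = 21.894 m and 2√(Dt) = 2√(0.0232 × 123) = 3.379 m.
Argument (x−vt)/(2√(Dt)) = (23.5 − 21.894)/3.379 = 0.4753; ½·erfc(0.4753) = 0.2507.
C = 72.2 × 0.2507 = 18.1 mg/L.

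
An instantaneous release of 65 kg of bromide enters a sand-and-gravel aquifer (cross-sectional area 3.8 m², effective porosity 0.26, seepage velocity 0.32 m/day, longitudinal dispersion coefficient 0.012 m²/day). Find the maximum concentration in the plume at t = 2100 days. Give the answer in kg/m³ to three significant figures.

3.70 kg/m³

The peak of an instantaneous 1D plume sits at x = vt; there the Gaussian factor is 1 and C_max = M/(n_e·A·√(4πDt)), where n_e·A is the pore area the mass is dissolved in.
√(4πDt) = √(4π × 0.012 × 2100) = 17.80 m, so C_max = 65/(0.26 × 3.8 × 17.80) = 3.70 kg/m³.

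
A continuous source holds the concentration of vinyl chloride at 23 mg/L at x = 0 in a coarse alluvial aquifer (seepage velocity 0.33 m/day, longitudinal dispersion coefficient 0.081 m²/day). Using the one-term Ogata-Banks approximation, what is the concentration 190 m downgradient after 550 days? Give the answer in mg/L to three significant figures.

4.23 mg/L

For a continuous step input, C/C₀ ≈ ½·erfc((x−vt)/(2√(Dt))).
vt = 0.33 × 550 = 181.5 m and 2√(Dt) = 2√(0.081 × 550) = 13.35 m.
Argument (x−vt)/(2√(Dt)) = (190 − 181.5)/13.35 = 0.6367; ½·erfc(0.6367) = 0.1839.
C = 23 × 0.1839 = 4.23 mg/L.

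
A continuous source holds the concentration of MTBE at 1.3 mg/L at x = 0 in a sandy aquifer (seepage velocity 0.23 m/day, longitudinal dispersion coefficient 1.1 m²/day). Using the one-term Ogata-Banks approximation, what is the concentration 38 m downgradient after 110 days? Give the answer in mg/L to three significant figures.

0.269 mg/L

For a continuous step input, C/C₀ ≈ ½·erfc((x−vt)/(2√(Dt))).
vt = 0.23 × 110 = 25.3 m and 2√(Dt) = 2√(1.1 × 110) = 22.00 m.
Argument (x−vt)/(2√(Dt)) = (38 − 25.3)/22.00 = 0.5773; ½·erfc(0.5773) = 0.2071.
C = 1.3 × 0.2071 = 0.269 mg/L.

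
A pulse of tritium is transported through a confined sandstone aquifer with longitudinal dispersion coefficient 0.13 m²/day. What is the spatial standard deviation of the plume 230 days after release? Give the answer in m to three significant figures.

Dispersive spreading gives a Gaussian with σ² = 2Dt; advection only shifts the center.
σ = √(2 × 0.13 × 230) = 7.73 m.

7.73 m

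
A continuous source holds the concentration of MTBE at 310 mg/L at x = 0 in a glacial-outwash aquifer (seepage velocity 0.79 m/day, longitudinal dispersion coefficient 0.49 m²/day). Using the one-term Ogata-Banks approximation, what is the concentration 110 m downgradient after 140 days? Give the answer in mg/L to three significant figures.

161 mg/L

For a continuous step input, C/C₀ ≈ ½·erfc((x−vt)/(2√(Dt))).
vt = 0.79 × 140 = 110.6 m and 2√(Dt) = 2√(0.49 × 140) = 16.57 m.
Argument (x−vt)/(2√(Dt)) = (110 − 110.6)/16.57 = -0.03621; ½·erfc(-0.03621) = 0.5204.
C = 310 × 0.5204 = 161 mg/L.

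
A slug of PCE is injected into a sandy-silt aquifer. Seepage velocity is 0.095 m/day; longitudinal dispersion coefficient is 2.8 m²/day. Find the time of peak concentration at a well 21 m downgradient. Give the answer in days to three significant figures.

For the 1D instantaneous-source solution, setting ∂C/∂t = 0 at fixed x gives v²t² + 2Dt − x² = 0, so t = (√(D² + v²x²) − D)/v².
√(D² + v²x²) = √(2.8² + 0.095² × 21²) = 3.438; v² = 0.009025.
t = (3.438 − 2.8)/0.009025 = 70.7 days (vs. the pure-advection estimate x/v = 221 d).

70.7 days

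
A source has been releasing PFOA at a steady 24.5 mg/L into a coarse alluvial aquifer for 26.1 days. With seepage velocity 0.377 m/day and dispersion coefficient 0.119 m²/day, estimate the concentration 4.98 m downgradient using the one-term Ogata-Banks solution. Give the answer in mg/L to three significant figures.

23.9 mg/L

For a continuous step input, C/C₀ ≈ ½·erfc((x−vt)/(2√(Dt))).
vt = 0.377 × 26.1 = 9.8397 m and 2√(Dt) = 2√(0.119 × 26.1) = 3.525 m.
Argument (x−vt)/(2√(Dt)) = (4.98 − 9.8397)/3.525 = -1.379; ½·erfc(-1.379) = 0.9744.
C = 24.5 × 0.9744 = 23.9 mg/L.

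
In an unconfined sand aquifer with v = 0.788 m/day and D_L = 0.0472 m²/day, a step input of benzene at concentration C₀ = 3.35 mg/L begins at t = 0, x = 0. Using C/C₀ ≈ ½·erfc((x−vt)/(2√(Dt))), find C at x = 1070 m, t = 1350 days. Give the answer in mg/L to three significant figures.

0.976 mg/L

For a continuous step input, C/C₀ ≈ ½·erfc((x−vt)/(2√(Dt))).
vt = 0.788 × 1350 = 1063.8 m and 2√(Dt) = 2√(0.0472 × 1350) = 15.96 m.
Argument (x−vt)/(2√(Dt)) = (1070 − 1063.8)/15.96 = 0.3885; ½·erfc(0.3885) = 0.2914.
C = 3.35 × 0.2914 = 0.976 mg/L.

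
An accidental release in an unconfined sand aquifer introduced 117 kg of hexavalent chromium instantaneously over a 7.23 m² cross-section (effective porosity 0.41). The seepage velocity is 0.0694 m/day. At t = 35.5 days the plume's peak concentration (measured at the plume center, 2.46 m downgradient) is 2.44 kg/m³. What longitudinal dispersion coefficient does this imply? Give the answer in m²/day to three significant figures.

0.587 m²/day

At the plume center C_max = M/(n_e·A·√(4πDt)), so D = M²/(4πt·(n_e·A·C_max)²).
n_e·A·C_max = 0.41 × 7.23 × 2.44 = 7.233 kg/m.
D = 117²/(4π × 35.5 × 7.233²) = 0.587 m²/day.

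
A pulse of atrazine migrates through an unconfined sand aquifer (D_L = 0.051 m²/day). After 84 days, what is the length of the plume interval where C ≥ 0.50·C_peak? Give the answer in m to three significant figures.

The plume is Gaussian with σ = √(2Dt) = √(2 × 0.051 × 84) = 2.927 m.
C/C_peak = exp(−Δx²/(2σ²)) = 0.50 ⇒ Δx = σ·√(−2 ln 0.50) = 2.927 × 1.177 = 3.445 m.
Width = 2Δx = 6.89 m.

6.89 m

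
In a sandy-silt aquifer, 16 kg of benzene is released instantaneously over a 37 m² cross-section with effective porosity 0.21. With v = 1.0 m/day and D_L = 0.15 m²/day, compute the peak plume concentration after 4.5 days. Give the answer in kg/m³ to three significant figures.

0.707 kg/m³

The peak of an instantaneous 1D plume sits at x = vt; there the Gaussian factor is 1 and C_max = M/(n_e·A·√(4πDt)), where n_e·A is the pore area the mass is dissolved in.
√(4πDt) = √(4π × 0.15 × 4.5) = 2.912 m, so C_max = 16/(0.21 × 37 × 2.912) = 0.707 kg/m³.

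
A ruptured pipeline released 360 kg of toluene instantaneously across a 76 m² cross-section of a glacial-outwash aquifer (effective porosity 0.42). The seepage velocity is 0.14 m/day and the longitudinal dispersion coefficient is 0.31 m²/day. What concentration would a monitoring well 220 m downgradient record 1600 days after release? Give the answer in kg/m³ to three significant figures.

0.142 kg/m³

For an instantaneous plane source, C(x,t) = M/(n_e·A·√(4πDt)) · exp(−(x−vt)²/(4Dt)), with n_e·A the pore (flow) area.
Plume center vt = 0.14 × 1600 = 224 m, so the well at 220 m is 4 m upgradient of the peak.
√(4πDt) = 78.95 m, giving peak height M/(n_e·A·√(4πDt)) = 360/(0.42 × 76 × 78.95) = 0.1429 kg/m³.
(x−vt)²/(4Dt) = (-4)²/(4 × 0.31 × 1600) = 0.008065; exp(−0.008065) = 0.9920.
C = 0.1429 × 0.9920 = 0.142 kg/m³.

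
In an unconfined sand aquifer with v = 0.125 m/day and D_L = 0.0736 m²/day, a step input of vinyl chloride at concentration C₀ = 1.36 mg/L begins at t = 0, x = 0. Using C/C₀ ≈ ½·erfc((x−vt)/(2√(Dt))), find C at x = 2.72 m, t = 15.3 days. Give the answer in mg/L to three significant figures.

For a continuous step input, C/C₀ ≈ ½·erfc((x−vt)/(2√(Dt))).
vt = 0.125 × 15.3 = 1.9125 m and 2√(Dt) = 2√(0.0736 × 15.3) = 2.122 m.
Argument (x−vt)/(2√(Dt)) = (2.72 − 1.9125)/2.122 = 0.3805; ½·erfc(0.3805) = 0.2953.
C = 1.36 × 0.2953 = 0.402 mg/L.

0.402 mg/L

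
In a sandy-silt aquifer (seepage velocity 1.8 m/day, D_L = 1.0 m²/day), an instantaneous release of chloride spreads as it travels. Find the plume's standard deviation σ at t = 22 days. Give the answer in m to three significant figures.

6.63 m

Dispersive spreading gives a Gaussian with σ² = 2Dt; advection only shifts the center.
σ = √(2 × 1.0 × 22) = 6.63 m.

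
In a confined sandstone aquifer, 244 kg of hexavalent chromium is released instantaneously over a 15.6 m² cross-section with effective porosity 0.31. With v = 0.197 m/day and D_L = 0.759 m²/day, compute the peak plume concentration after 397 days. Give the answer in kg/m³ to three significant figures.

0.820 kg/m³

The peak of an instantaneous 1D plume sits at x = vt; there the Gaussian factor is 1 and C_max = M/(n_e·A·√(4πDt)), where n_e·A is the pore area the mass is dissolved in.
√(4πDt) = √(4π × 0.759 × 397) = 61.53 m, so C_max = 244/(0.31 × 15.6 × 61.53) = 0.820 kg/m³.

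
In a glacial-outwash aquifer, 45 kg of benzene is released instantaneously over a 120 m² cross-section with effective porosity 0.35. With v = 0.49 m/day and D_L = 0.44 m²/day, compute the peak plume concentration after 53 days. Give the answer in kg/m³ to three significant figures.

0.0626 kg/m³

The peak of an instantaneous 1D plume sits at x = vt; there the Gaussian factor is 1 and C_max = M/(n_e·A·√(4πDt)), where n_e·A is the pore area the mass is dissolved in.
√(4πDt) = √(4π × 0.44 × 53) = 17.12 m, so C_max = 45/(0.35 × 120 × 17.12) = 0.0626 kg/m³.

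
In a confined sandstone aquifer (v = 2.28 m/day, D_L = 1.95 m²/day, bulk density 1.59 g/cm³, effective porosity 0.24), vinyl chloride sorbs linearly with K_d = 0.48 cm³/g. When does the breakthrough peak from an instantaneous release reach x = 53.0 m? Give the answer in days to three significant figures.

95.6 days

Retardation factor R = 1 + ρ_b·K_d/n = 1 + 1.59 × 0.48/0.24 = 4.180.
Sorption retards both mechanisms: v_R = v/R = 0.5455 m/day, D_R = D/R = 0.4665 m²/day.
Peak time from v_R²t² + 2D_R t − x² = 0: t = (√(D_R² + v_R²x²) − D_R)/v_R².
√(D_R² + v_R²x²) = √(0.4665² + 0.5455² × 53.0²) = 28.92; v_R² = 0.2976.
t = (28.92 − 0.4665)/0.2976 = 95.6 days.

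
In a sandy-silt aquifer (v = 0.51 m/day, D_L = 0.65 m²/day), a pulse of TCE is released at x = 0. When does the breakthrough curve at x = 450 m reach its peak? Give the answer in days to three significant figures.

For the 1D instantaneous-source solution, setting ∂C/∂t = 0 at fixed x gives v²t² + 2Dt − x² = 0, so t = (√(D² + v²x²) − D)/v².
√(D² + v²x²) = √(0.65² + 0.51² × 450²) = 229.5; v² = 0.2601.
t = (229.5 − 0.65)/0.2601 = 880 days (vs. the pure-advection estimate x/v = 882 d).

880 days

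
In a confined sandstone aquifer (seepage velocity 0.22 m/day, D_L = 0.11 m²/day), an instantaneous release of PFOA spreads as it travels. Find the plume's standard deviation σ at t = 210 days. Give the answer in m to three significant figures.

Dispersive spreading gives a Gaussian with σ² = 2Dt; advection only shifts the center.
σ = √(2 × 0.11 × 210) = 6.80 m.

6.80 m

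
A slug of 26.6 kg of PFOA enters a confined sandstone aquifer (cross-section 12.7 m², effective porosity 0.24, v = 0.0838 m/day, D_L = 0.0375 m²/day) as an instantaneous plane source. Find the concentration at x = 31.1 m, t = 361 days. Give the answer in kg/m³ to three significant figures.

0.660 kg/m³

For an instantaneous plane source, C(x,t) = M/(n_e·A·√(4πDt)) · exp(−(x−vt)²/(4Dt)), with n_e·A the pore (flow) area.
Plume center vt = 0.0838 × 361 = 30.2518 m, so the well at 31.1 m is 0.8482 m downgradient of the peak.
√(4πDt) = 13.04 m, giving peak height M/(n_e·A·√(4πDt)) = 26.6/(0.24 × 12.7 × 13.04) = 0.6693 kg/m³.
(x−vt)²/(4Dt) = (0.8482)²/(4 × 0.0375 × 361) = 0.01329; exp(−0.01329) = 0.9868.
C = 0.6693 × 0.9868 = 0.660 kg/m³.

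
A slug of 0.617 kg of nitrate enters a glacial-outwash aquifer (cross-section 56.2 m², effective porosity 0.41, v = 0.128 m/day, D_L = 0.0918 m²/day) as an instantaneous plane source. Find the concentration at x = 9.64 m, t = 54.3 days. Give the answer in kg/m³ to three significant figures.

0.00235 kg/m³

For an instantaneous plane source, C(x,t) = M/(n_e·A·√(4πDt)) · exp(−(x−vt)²/(4Dt)), with n_e·A the pore (flow) area.
Plume center vt = 0.128 × 54.3 = 6.9504 m, so the well at 9.64 m is 2.6896 m downgradient of the peak.
√(4πDt) = 7.915 m, giving peak height M/(n_e·A·√(4πDt)) = 0.617/(0.41 × 56.2 × 7.915) = 0.003383 kg/m³.
(x−vt)²/(4Dt) = (2.6896)²/(4 × 0.0918 × 54.3) = 0.3628; exp(−0.3628) = 0.6957.
C = 0.003383 × 0.6957 = 0.00235 kg/m³.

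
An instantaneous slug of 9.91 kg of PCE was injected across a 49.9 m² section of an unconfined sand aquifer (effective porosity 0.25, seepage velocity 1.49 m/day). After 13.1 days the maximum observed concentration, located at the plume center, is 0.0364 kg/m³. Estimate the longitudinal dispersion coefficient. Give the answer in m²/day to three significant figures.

At the plume center C_max = M/(n_e·A·√(4πDt)), so D = M²/(4πt·(n_e·A·C_max)²).
n_e·A·C_max = 0.25 × 49.9 × 0.0364 = 0.4541 kg/m.
D = 9.91²/(4π × 13.1 × 0.4541²) = 2.89 m²/day.

2.89 m²/day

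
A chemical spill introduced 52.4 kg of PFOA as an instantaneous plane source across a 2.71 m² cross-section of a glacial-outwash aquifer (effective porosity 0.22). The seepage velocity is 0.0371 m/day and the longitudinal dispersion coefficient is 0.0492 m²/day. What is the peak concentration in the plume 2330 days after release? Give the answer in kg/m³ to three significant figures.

2.32 kg/m³

The peak of an instantaneous 1D plume sits at x = vt; there the Gaussian factor is 1 and C_max = M/(n_e·A·√(4πDt)), where n_e·A is the pore area the mass is dissolved in.
√(4πDt) = √(4π × 0.0492 × 2330) = 37.95 m, so C_max = 52.4/(0.22 × 2.71 × 37.95) = 2.32 kg/m³.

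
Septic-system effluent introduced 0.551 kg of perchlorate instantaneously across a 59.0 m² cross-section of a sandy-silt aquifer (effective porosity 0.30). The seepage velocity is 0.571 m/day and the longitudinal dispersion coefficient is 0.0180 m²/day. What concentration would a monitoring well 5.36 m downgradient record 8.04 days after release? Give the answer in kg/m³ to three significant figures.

0.00831 kg/m³

For an instantaneous plane source, C(x,t) = M/(n_e·A·√(4πDt)) · exp(−(x−vt)²/(4Dt)), with n_e·A the pore (flow) area.
Plume center vt = 0.571 × 8.04 = 4.59084 m, so the well at 5.36 m is 0.76916 m downgradient of the peak.
√(4πDt) = 1.349 m, giving peak height M/(n_e·A·√(4πDt)) = 0.551/(0.30 × 59.0 × 1.349) = 0.02308 kg/m³.
(x−vt)²/(4Dt) = (0.76916)²/(4 × 0.0180 × 8.04) = 1.022; exp(−1.022) = 0.3599.
C = 0.02308 × 0.3599 = 0.00831 kg/m³.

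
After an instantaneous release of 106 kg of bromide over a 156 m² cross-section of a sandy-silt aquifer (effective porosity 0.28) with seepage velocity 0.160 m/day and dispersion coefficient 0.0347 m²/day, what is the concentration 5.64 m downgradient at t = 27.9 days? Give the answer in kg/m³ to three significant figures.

0.487 kg/m³

For an instantaneous plane source, C(x,t) = M/(n_e·A·√(4πDt)) · exp(−(x−vt)²/(4Dt)), with n_e·A the pore (flow) area.
Plume center vt = 0.160 × 27.9 = 4.464 m, so the well at 5.64 m is 1.176 m downgradient of the peak.
√(4πDt) = 3.488 m, giving peak height M/(n_e·A·√(4πDt)) = 106/(0.28 × 156 × 3.488) = 0.6957 kg/m³.
(x−vt)²/(4Dt) = (1.176)²/(4 × 0.0347 × 27.9) = 0.3571; exp(−0.3571) = 0.6997.
C = 0.6957 × 0.6997 = 0.487 kg/m³.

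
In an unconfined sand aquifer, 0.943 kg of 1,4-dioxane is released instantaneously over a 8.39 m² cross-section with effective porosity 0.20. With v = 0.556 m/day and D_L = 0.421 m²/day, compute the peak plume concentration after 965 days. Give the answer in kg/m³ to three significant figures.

0.00787 kg/m³

The peak of an instantaneous 1D plume sits at x = vt; there the Gaussian factor is 1 and C_max = M/(n_e·A·√(4πDt)), where n_e·A is the pore area the mass is dissolved in.
√(4πDt) = √(4π × 0.421 × 965) = 71.45 m, so C_max = 0.943/(0.20 × 8.39 × 71.45) = 0.00787 kg/m³.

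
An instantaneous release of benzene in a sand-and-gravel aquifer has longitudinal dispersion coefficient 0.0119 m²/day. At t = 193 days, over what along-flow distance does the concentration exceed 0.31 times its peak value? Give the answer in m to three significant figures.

6.56 m

The plume is Gaussian with σ = √(2Dt) = √(2 × 0.0119 × 193) = 2.143 m.
C/C_peak = exp(−Δx²/(2σ²)) = 0.31 ⇒ Δx = σ·√(−2 ln 0.31) = 2.143 × 1.530 = 3.279 m.
Width = 2Δx = 6.56 m.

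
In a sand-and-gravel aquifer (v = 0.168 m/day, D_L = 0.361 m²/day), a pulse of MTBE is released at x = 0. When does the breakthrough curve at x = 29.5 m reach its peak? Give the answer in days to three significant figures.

163 days

For the 1D instantaneous-source solution, setting ∂C/∂t = 0 at fixed x gives v²t² + 2Dt − x² = 0, so t = (√(D² + v²x²) − D)/v².
√(D² + v²x²) = √(0.361² + 0.168² × 29.5²) = 4.969; v² = 0.028224.
t = (4.969 − 0.361)/0.028224 = 163 days (vs. the pure-advection estimate x/v = 176 d).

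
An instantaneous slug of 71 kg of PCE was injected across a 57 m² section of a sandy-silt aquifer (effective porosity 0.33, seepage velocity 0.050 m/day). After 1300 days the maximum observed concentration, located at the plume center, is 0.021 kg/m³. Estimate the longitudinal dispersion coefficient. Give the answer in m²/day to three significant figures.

1.98 m²/day

At the plume center C_max = M/(n_e·A·√(4πDt)), so D = M²/(4πt·(n_e·A·C_max)²).
n_e·A·C_max = 0.33 × 57 × 0.021 = 0.3950 kg/m.
D = 71²/(4π × 1300 × 0.3950²) = 1.98 m²/day.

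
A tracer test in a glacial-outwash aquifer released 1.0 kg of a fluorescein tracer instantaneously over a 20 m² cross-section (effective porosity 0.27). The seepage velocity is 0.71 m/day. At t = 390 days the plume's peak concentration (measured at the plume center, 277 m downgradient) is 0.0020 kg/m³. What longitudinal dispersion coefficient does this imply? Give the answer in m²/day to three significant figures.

1.75 m²/day

At the plume center C_max = M/(n_e·A·√(4πDt)), so D = M²/(4πt·(n_e·A·C_max)²).
n_e·A·C_max = 0.27 × 20 × 0.0020 = 0.01080 kg/m.
D = 1.0²/(4π × 390 × 0.01080²) = 1.75 m²/day.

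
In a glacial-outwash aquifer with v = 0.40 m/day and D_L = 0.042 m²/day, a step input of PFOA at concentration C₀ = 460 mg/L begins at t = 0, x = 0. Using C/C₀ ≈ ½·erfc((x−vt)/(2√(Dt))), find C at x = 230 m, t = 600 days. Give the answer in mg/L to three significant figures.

For a continuous step input, C/C₀ ≈ ½·erfc((x−vt)/(2√(Dt))).
vt = 0.40 × 600 = 240 m and 2√(Dt) = 2√(0.042 × 600) = 10.04 m.
Argument (x−vt)/(2√(Dt)) = (230 − 240)/10.04 = -0.9960; ½·erfc(-0.9960) = 0.9205.
C = 460 × 0.9205 = 423 mg/L.

423 mg/L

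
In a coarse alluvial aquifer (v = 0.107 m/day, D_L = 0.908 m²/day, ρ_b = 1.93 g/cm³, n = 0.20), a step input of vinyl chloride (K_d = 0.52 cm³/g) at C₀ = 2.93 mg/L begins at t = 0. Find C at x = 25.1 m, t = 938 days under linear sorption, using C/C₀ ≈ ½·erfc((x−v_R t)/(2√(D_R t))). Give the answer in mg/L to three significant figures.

0.903 mg/L

Retardation factor R = 1 + ρ_b·K_d/n = 1 + 1.93 × 0.52/0.20 = 6.018.
Sorption retards both mechanisms: v_R = v/R = 0.01778 m/day, D_R = D/R = 0.1509 m²/day.
v_R·t = 0.01778 × 938 = 16.67764 m; 2√(D_R t) = 23.79 m; argument = (25.1 − 16.67764)/23.79 = 0.3540.
C = C₀ × ½·erfc(0.3540) = 2.93 × 0.3083 = 0.903 mg/L.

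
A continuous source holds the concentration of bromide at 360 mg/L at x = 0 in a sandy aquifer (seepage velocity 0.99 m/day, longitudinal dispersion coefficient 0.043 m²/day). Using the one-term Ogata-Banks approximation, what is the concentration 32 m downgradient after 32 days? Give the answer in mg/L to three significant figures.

152 mg/L

For a continuous step input, C/C₀ ≈ ½·erfc((x−vt)/(2√(Dt))).
vt = 0.99 × 32 = 31.68 m and 2√(Dt) = 2√(0.043 × 32) = 2.346 m.
Argument (x−vt)/(2√(Dt)) = (32 − 31.68)/2.346 = 0.1364; ½·erfc(0.1364) = 0.4235.
C = 360 × 0.4235 = 152 mg/L.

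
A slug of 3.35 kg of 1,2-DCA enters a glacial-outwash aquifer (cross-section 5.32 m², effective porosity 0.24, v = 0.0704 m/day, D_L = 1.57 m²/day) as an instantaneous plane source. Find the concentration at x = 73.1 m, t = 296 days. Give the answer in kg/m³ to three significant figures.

0.00790 kg/m³

For an instantaneous plane source, C(x,t) = M/(n_e·A·√(4πDt)) · exp(−(x−vt)²/(4Dt)), with n_e·A the pore (flow) area.
Plume center vt = 0.0704 × 296 = 20.8384 m, so the well at 73.1 m is 52.2616 m downgradient of the peak.
√(4πDt) = 76.42 m, giving peak height M/(n_e·A·√(4πDt)) = 3.35/(0.24 × 5.32 × 76.42) = 0.03433 kg/m³.
(x−vt)²/(4Dt) = (52.2616)²/(4 × 1.57 × 296) = 1.469; exp(−1.469) = 0.2302.
C = 0.03433 × 0.2302 = 0.00790 kg/m³.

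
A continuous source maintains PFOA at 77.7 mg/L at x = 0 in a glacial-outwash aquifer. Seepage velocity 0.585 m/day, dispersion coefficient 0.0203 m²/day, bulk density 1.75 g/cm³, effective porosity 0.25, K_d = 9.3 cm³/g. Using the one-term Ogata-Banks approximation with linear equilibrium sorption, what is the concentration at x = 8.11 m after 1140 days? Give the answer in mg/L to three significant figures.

77.0 mg/L

Retardation factor R = 1 + ρ_b·K_d/n = 1 + 1.75 × 9.3/0.25 = 66.10.
Sorption retards both mechanisms: v_R = v/R = 0.008850 m/day, D_R = D/R = 0.0003071 m²/day.
v_R·t = 0.008850 × 1140 = 10.089 m; 2√(D_R t) = 1.183 m; argument = (8.11 − 10.089)/1.183 = -1.673.
C = C₀ × ½·erfc(-1.673) = 77.7 × 0.9910 = 77.0 mg/L.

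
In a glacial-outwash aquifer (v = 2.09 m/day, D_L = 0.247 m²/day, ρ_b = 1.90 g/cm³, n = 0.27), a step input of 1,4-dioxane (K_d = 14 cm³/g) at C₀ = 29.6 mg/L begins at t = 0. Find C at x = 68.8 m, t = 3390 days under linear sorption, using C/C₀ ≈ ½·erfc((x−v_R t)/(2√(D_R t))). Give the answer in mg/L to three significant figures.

21.3 mg/L

Retardation factor R = 1 + ρ_b·K_d/n = 1 + 1.90 × 14/0.27 = 99.52.
Sorption retards both mechanisms: v_R = v/R = 0.02100 m/day, D_R = D/R = 0.002482 m²/day.
v_R·t = 0.02100 × 3390 = 71.19 m; 2√(D_R t) = 5.801 m; argument = (68.8 − 71.19)/5.801 = -0.4120.
C = C₀ × ½·erfc(-0.4120) = 29.6 × 0.7199 = 21.3 mg/L.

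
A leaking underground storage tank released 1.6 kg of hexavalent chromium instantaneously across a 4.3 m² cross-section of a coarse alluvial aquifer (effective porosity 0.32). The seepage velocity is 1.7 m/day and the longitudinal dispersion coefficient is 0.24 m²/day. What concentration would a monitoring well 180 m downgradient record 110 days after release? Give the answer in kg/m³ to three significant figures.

0.0401 kg/m³

For an instantaneous plane source, C(x,t) = M/(n_e·A·√(4πDt)) · exp(−(x−vt)²/(4Dt)), with n_e·A the pore (flow) area.
Plume center vt = 1.7 × 110 = 187 m, so the well at 180 m is 7 m upgradient of the peak.
√(4πDt) = 18.21 m, giving peak height M/(n_e·A·√(4πDt)) = 1.6/(0.32 × 4.3 × 18.21) = 0.06385 kg/m³.
(x−vt)²/(4Dt) = (-7)²/(4 × 0.24 × 110) = 0.4640; exp(−0.4640) = 0.6288.
C = 0.06385 × 0.6288 = 0.0401 kg/m³.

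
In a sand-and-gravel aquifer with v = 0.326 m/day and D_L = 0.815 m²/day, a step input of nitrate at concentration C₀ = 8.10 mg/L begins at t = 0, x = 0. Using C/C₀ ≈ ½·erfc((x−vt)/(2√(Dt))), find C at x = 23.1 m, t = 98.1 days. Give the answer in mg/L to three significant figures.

For a continuous step input, C/C₀ ≈ ½·erfc((x−vt)/(2√(Dt))).
vt = 0.326 × 98.1 = 31.9806 m and 2√(Dt) = 2√(0.815 × 98.1) = 17.88 m.
Argument (x−vt)/(2√(Dt)) = (23.1 − 31.9806)/17.88 = -0.4967; ½·erfc(-0.4967) = 0.7588.
C = 8.10 × 0.7588 = 6.15 mg/L.

6.15 mg/L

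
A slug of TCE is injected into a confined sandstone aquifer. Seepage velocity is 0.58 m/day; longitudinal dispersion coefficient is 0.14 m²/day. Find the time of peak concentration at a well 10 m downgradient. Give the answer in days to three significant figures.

16.8 days

For the 1D instantaneous-source solution, setting ∂C/∂t = 0 at fixed x gives v²t² + 2Dt − x² = 0, so t = (√(D² + v²x²) − D)/v².
√(D² + v²x²) = √(0.14² + 0.58² × 10²) = 5.802; v² = 0.3364.
t = (5.802 − 0.14)/0.3364 = 16.8 days (vs. the pure-advection estimate x/v = 17.2 d).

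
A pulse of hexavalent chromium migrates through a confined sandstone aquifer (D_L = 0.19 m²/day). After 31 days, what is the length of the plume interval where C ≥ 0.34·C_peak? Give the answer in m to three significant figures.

The plume is Gaussian with σ = √(2Dt) = √(2 × 0.19 × 31) = 3.432 m.
C/C_peak = exp(−Δx²/(2σ²)) = 0.34 ⇒ Δx = σ·√(−2 ln 0.34) = 3.432 × 1.469 = 5.042 m.
Width = 2Δx = 10.1 m.

10.1 m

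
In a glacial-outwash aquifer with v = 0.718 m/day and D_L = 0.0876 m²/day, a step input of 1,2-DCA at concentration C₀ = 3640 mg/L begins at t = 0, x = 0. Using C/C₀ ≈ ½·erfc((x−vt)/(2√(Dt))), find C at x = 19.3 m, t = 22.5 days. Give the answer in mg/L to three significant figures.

For a continuous step input, C/C₀ ≈ ½·erfc((x−vt)/(2√(Dt))).
vt = 0.718 × 22.5 = 16.155 m and 2√(Dt) = 2√(0.0876 × 22.5) = 2.808 m.
Argument (x−vt)/(2√(Dt)) = (19.3 − 16.155)/2.808 = 1.120; ½·erfc(1.120) = 0.05661.
C = 3640 × 0.05661 = 206 mg/L.

206 mg/L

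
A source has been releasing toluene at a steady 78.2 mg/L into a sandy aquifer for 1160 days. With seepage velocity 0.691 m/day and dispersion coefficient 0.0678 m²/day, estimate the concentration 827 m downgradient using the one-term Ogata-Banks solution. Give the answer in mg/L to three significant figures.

1.66 mg/L

For a continuous step input, C/C₀ ≈ ½·erfc((x−vt)/(2√(Dt))).
vt = 0.691 × 1160 = 801.56 m and 2√(Dt) = 2√(0.0678 × 1160) = 17.74 m.
Argument (x−vt)/(2√(Dt)) = (827 − 801.56)/17.74 = 1.434; ½·erfc(1.434) = 0.02128.
C = 78.2 × 0.02128 = 1.66 mg/L.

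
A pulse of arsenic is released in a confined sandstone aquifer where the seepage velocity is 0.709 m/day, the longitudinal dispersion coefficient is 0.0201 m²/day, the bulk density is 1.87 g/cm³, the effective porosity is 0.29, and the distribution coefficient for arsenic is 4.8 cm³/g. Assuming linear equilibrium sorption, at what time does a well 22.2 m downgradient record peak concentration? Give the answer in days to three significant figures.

Retardation factor R = 1 + ρ_b·K_d/n = 1 + 1.87 × 4.8/0.29 = 31.95.
Sorption retards both mechanisms: v_R = v/R = 0.02219 m/day, D_R = D/R = 0.0006291 m²/day.
Peak time from v_R²t² + 2D_R t − x² = 0: t = (√(D_R² + v_R²x²) − D_R)/v_R².
√(D_R² + v_R²x²) = √(0.0006291² + 0.02219² × 22.2²) = 0.4926; v_R² = 0.0004924.
t = (0.4926 − 0.0006291)/0.0004924 = 999 days.

999 days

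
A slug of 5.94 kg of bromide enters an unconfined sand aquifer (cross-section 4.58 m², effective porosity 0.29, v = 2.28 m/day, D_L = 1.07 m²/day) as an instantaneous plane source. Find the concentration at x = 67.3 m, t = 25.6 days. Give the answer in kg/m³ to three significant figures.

0.116 kg/m³

For an instantaneous plane source, C(x,t) = M/(n_e·A·√(4πDt)) · exp(−(x−vt)²/(4Dt)), with n_e·A the pore (flow) area.
Plume center vt = 2.28 × 25.6 = 58.368 m, so the well at 67.3 m is 8.932 m downgradient of the peak.
√(4πDt) = 18.55 m, giving peak height M/(n_e·A·√(4πDt)) = 5.94/(0.29 × 4.58 × 18.55) = 0.2411 kg/m³.
(x−vt)²/(4Dt) = (8.932)²/(4 × 1.07 × 25.6) = 0.7281; exp(−0.7281) = 0.4828.
C = 0.2411 × 0.4828 = 0.116 kg/m³.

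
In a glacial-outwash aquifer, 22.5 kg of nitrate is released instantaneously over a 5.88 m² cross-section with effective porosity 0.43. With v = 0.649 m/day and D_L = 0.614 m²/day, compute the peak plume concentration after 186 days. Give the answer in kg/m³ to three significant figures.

The peak of an instantaneous 1D plume sits at x = vt; there the Gaussian factor is 1 and C_max = M/(n_e·A·√(4πDt)), where n_e·A is the pore area the mass is dissolved in.
√(4πDt) = √(4π × 0.614 × 186) = 37.88 m, so C_max = 22.5/(0.43 × 5.88 × 37.88) = 0.235 kg/m³.

0.235 kg/m³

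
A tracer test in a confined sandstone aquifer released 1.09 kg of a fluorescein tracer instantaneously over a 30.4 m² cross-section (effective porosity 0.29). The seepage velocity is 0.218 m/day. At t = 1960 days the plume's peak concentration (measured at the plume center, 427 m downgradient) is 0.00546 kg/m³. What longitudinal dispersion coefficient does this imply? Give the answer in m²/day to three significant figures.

At the plume center C_max = M/(n_e·A·√(4πDt)), so D = M²/(4πt·(n_e·A·C_max)²).
n_e·A·C_max = 0.29 × 30.4 × 0.00546 = 0.04814 kg/m.
D = 1.09²/(4π × 1960 × 0.04814²) = 0.0208 m²/day.

0.0208 m²/day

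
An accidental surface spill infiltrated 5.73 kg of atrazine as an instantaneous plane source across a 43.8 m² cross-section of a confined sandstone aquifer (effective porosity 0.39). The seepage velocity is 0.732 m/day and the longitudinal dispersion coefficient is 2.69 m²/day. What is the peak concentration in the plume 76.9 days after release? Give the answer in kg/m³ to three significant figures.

0.00658 kg/m³

The peak of an instantaneous 1D plume sits at x = vt; there the Gaussian factor is 1 and C_max = M/(n_e·A·√(4πDt)), where n_e·A is the pore area the mass is dissolved in.
√(4πDt) = √(4π × 2.69 × 76.9) = 50.99 m, so C_max = 5.73/(0.39 × 43.8 × 50.99) = 0.00658 kg/m³.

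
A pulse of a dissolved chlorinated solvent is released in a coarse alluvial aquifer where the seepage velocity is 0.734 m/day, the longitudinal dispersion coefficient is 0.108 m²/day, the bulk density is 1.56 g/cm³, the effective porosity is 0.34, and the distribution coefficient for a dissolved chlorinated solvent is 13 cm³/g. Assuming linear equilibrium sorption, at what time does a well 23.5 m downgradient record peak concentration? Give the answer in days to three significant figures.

Retardation factor R = 1 + ρ_b·K_d/n = 1 + 1.56 × 13/0.34 = 60.65.
Sorption retards both mechanisms: v_R = v/R = 0.01210 m/day, D_R = D/R = 0.001781 m²/day.
Peak time from v_R²t² + 2D_R t − x² = 0: t = (√(D_R² + v_R²x²) − D_R)/v_R².
√(D_R² + v_R²x²) = √(0.001781² + 0.01210² × 23.5²) = 0.2844; v_R² = 0.0001464.
t = (0.2844 − 0.001781)/0.0001464 = 1930 days.

1930 days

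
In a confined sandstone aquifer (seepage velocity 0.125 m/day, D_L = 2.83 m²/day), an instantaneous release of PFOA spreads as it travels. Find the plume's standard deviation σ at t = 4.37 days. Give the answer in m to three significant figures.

Dispersive spreading gives a Gaussian with σ² = 2Dt; advection only shifts the center.
σ = √(2 × 2.83 × 4.37) = 4.97 m.

4.97 m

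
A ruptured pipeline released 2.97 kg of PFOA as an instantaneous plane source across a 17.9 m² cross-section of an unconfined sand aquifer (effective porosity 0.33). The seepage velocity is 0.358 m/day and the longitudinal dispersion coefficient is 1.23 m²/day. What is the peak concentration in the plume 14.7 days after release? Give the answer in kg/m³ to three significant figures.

The peak of an instantaneous 1D plume sits at x = vt; there the Gaussian factor is 1 and C_max = M/(n_e·A·√(4πDt)), where n_e·A is the pore area the mass is dissolved in.
√(4πDt) = √(4π × 1.23 × 14.7) = 15.07 m, so C_max = 2.97/(0.33 × 17.9 × 15.07) = 0.0334 kg/m³.

0.0334 kg/m³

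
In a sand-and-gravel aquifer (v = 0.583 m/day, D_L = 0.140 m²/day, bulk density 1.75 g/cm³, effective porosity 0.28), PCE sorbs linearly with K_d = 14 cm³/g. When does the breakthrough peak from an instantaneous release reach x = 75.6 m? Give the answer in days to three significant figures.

11400 days

Retardation factor R = 1 + ρ_b·K_d/n = 1 + 1.75 × 14/0.28 = 88.50.
Sorption retards both mechanisms: v_R = v/R = 0.006588 m/day, D_R = D/R = 0.001582 m²/day.
Peak time from v_R²t² + 2D_R t − x² = 0: t = (√(D_R² + v_R²x²) − D_R)/v_R².
√(D_R² + v_R²x²) = √(0.001582² + 0.006588² × 75.6²) = 0.4981; v_R² = 4.340e-05.
t = (0.4981 − 0.001582)/4.340e-05 = 11400 days.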